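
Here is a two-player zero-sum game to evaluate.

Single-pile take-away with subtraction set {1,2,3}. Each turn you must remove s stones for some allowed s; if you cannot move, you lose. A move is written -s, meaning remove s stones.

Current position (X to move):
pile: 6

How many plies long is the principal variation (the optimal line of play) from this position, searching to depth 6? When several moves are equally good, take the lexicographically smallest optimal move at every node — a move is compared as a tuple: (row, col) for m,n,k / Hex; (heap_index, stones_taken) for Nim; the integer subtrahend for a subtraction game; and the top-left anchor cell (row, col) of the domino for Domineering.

PV length from [6]: 3 plies

p1 X@[6]: -1[5]-1 -2[4]+1* -3[3]-1
p2 O@[4]: -1[3]-1* -2[2]-1 -3[1]-1
p3 X@[3]: -1[2]-1 -2[1]-1 -3[0]+1*
p4 O@[0] terminal -1; root [6] d6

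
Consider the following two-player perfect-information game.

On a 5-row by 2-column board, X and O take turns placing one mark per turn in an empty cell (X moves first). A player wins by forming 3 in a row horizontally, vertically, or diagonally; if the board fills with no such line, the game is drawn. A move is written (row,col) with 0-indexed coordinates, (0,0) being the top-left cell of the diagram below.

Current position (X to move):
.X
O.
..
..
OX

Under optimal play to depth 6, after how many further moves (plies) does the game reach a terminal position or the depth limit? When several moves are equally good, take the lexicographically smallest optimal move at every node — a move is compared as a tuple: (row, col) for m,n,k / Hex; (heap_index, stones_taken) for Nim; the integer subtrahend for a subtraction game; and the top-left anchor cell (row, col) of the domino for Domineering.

PV length from [.X/O./../../OX]: 3 plies

p1 X@[.X/O./../../OX]: (0,0)[XX/O./../../OX]+0 (1,1)[.X/OX/../../OX]+0 (2,0)[.X/O./X./../OX]+0 (2,1)[.X/O./.X/../OX]+1* (3,0)[.X/O./../X./OX]+0 (3,1)[.X/O./../.X/OX]+0
p2 O@[.X/O./.X/../OX]: (0,0)[OX/O./.X/../OX]-1* (1,1)[.X/OO/.X/../OX]-1 (2,0)[.X/O./OX/../OX]-1 (3,0)[.X/O./.X/O./OX]-1 (3,1)[.X/O./.X/.O/OX]-1
p3 X@[OX/O./.X/../OX]: (1,1)[OX/OX/.X/../OX]+1* (2,0)[OX/O./XX/../OX]+1 (3,0)[OX/O./.X/X./OX]-1 (3,1)[OX/O./.X/.X/OX]+1
p4 O@[OX/OX/.X/../OX] terminal -1; root [.X/O./../../OX] d6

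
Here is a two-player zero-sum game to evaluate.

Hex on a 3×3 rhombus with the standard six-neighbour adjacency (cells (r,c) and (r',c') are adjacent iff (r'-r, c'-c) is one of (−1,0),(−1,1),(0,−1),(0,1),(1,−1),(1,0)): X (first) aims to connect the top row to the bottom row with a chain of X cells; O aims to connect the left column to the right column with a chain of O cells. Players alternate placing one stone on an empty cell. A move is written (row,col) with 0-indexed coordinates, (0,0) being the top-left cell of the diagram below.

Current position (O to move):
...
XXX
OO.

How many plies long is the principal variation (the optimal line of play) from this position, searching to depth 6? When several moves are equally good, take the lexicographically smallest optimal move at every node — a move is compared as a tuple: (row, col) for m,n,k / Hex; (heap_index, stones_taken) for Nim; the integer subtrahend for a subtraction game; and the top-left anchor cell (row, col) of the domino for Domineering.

PV length from [.../XXX/OO.]: 1 ply

ply 1, O at .../XXX/OO. | (0,0)=-1→O../XXX/OO.; (0,1)=-1→.O./XXX/OO.; (0,2)=-1→..O/XXX/OO.; (2,2)=+1→.../XXX/OOO*
ply 2: .../XXX/OOO is terminal -1 (X); from .../XXX/OO. depth 6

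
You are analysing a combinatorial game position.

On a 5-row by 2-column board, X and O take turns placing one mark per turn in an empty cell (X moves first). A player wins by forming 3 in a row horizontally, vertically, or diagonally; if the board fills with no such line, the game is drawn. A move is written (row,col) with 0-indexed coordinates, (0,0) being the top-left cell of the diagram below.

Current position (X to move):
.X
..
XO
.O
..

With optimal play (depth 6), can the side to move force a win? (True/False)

ply 1, X at .X/../XO/.O/.. | (0,0)=-1→XX/../XO/.O/..*; (1,0)=-1→.X/X./XO/.O/..; (1,1)=-1→.X/.X/XO/.O/..; (3,0)=-1→.X/../XO/XO/..; (4,0)=-1→.X/../XO/.O/X.; (4,1)=-1→.X/../XO/.O/.X
ply 2, O at XX/../XO/.O/.. | (1,0)=+1→XX/O./XO/.O/..*; (1,1)=+1→XX/.O/XO/.O/..; (3,0)=-1→XX/../XO/OO/..; (4,0)=-1→XX/../XO/.O/O.; (4,1)=+1→XX/../XO/.O/.O
ply 3, X at XX/O./XO/.O/.. | (1,1)=-1→XX/OX/XO/.O/..*; (3,0)=-1→XX/O./XO/XO/..; (4,0)=-1→XX/O./XO/.O/X.; (4,1)=-1→XX/O./XO/.O/.X
ply 4, O at XX/OX/XO/.O/.. | (3,0)=+0→XX/OX/XO/OO/..; (4,0)=+0→XX/OX/XO/.O/O.; (4,1)=+1→XX/OX/XO/.O/.O*
ply 5: XX/OX/XO/.O/.O is terminal -1 (X); from .X/../XO/.O/.. depth 6

X winning at [.X/../XO/.O/..]: False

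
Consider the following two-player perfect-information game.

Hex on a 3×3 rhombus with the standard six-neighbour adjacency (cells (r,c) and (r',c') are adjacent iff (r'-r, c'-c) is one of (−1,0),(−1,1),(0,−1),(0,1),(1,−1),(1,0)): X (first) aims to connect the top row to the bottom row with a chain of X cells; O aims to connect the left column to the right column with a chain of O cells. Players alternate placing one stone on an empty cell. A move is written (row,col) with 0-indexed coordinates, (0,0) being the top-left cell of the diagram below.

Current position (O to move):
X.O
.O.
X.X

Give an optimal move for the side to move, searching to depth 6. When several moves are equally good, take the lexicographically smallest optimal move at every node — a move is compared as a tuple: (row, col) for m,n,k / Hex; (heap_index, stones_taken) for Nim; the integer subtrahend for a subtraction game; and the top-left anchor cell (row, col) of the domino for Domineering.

ply 1, O at X.O/.O./X.X | (0,1)=-1→XOO/.O./X.X; (1,0)=+1→X.O/OO./X.X*; (1,2)=-1→X.O/.OO/X.X; (2,1)=-1→X.O/.O./XOX
ply 2: X.O/OO./X.X is terminal -1 (X); from X.O/.O./X.X depth 6

O's best at [X.O/.O./X.X]: (1,0)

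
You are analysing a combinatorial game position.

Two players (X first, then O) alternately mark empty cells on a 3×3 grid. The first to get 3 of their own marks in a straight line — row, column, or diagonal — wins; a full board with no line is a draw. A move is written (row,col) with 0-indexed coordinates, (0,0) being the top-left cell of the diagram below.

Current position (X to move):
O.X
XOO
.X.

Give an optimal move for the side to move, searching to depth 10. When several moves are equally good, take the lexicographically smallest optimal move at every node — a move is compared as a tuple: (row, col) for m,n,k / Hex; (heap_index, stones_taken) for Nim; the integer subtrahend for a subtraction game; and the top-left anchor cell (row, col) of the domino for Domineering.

X's best at [O.X/XOO/.X.]: (2,2)

p1 X@[O.X/XOO/.X.]: (0,1)[OXX/XOO/.X.]-1 (2,0)[O.X/XOO/XX.]-1 (2,2)[O.X/XOO/.XX]+0*
p2 O@[O.X/XOO/.XX]: (0,1)[OOX/XOO/.XX]-1 (2,0)[O.X/XOO/OXX]+0*
p3 X@[O.X/XOO/OXX]: (0,1)[OXX/XOO/OXX]+0*
p4 O@[OXX/XOO/OXX] terminal +0; root [O.X/XOO/.X.] d10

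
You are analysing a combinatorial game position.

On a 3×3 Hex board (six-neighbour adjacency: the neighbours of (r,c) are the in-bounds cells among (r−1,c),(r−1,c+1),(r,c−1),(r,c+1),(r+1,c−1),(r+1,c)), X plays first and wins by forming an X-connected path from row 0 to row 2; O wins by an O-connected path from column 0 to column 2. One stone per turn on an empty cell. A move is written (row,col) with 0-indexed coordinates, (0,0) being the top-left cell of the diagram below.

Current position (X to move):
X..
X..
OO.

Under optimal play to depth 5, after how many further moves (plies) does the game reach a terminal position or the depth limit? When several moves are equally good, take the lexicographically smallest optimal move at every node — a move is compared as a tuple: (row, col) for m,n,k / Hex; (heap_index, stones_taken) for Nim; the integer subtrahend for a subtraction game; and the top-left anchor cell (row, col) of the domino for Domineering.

[X../X../OO.] X move#1: (0,1):-1/XX./X../OO.*, (0,2):-1/X.X/X../OO., (1,1):-1/X../XX./OO., (1,2):-1/X../X.X/OO., (2,2):-1/X../X../OOX
[XX./X../OO.] O move#2: (0,2):+1/XXO/X../OO.*, (1,1):+1/XX./XO./OO., (1,2):+1/XX./X.O/OO., (2,2):+1/XX./X../OOO
[XXO/X../OO.] X move#3: (1,1):-1/XXO/XX./OO.*, (1,2):-1/XXO/X.X/OO., (2,2):-1/XXO/X../OOX
[XXO/XX./OO.] O move#4: (1,2):+1/XXO/XXO/OO.*, (2,2):+1/XXO/XX./OOO
[XXO/XXO/OO.] end (terminal -1, X#5); searched X../X../OO. to 5

PV length from [X../X../OO.]: 4 plies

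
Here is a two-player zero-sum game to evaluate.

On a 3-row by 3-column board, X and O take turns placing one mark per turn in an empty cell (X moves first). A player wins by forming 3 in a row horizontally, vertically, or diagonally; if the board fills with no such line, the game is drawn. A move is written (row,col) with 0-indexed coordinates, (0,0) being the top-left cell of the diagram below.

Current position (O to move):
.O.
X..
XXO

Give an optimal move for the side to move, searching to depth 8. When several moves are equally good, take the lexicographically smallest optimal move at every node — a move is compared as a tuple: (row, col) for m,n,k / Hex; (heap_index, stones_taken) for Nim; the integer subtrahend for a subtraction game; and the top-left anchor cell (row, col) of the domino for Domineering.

p1 O@[.O./X../XXO]: (0,0)[OO./X../XXO]+1* (0,2)[.OO/X../XXO]-1 (1,1)[.O./XO./XXO]-1 (1,2)[.O./X.O/XXO]-1
p2 X@[OO./X../XXO]: (0,2)[OOX/X../XXO]-1* (1,1)[OO./XX./XXO]-1 (1,2)[OO./X.X/XXO]-1
p3 O@[OOX/X../XXO]: (1,1)[OOX/XO./XXO]+1* (1,2)[OOX/X.O/XXO]-1
p4 X@[OOX/XO./XXO] terminal -1; root [.O./X../XXO] d8

O's best at [.O./X../XXO]: (0,0)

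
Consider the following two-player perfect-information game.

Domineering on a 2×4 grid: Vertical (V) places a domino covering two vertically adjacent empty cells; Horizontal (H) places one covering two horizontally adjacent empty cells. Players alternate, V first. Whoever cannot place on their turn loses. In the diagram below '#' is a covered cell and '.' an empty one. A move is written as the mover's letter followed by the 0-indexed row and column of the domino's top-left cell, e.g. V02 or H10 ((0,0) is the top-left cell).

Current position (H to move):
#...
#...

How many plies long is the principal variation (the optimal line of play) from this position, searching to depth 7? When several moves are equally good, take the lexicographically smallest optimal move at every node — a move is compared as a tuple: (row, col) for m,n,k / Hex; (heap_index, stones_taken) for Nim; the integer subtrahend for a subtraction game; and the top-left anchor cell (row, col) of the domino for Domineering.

PV length from [#.../#...]: 3 plies

[#.../#...] H move#1: H01:+1/###./#...*, H02:+1/#.##/#..., H11:+1/#.../###., H12:+1/#.../#.##
[###./#...] V move#2: V03:-1/####/#..#*
[####/#..#] H move#3: H11:+1/####/####*
[####/####] end (terminal -1, V#4); searched #.../#... to 7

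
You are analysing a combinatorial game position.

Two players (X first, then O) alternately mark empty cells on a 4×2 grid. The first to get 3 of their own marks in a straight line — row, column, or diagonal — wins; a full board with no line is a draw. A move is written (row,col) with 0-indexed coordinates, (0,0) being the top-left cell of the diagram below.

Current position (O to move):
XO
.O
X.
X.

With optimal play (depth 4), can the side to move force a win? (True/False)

[XO/.O/X./X.] O move#1: (1,0):+0/XO/OO/X./X., (2,1):+1/XO/.O/XO/X.*, (3,1):-1/XO/.O/X./XO
[XO/.O/XO/X.] end (terminal -1, X#2); searched XO/.O/X./X. to 4

O winning at [XO/.O/X./X.]: True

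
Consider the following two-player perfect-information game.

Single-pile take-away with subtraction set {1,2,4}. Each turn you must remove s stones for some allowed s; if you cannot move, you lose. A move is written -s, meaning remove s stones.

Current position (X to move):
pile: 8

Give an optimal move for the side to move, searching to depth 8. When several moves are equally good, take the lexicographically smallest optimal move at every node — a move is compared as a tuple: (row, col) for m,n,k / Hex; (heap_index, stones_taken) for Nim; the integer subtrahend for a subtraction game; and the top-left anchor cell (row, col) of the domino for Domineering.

ply 1, X at 8 | -1=-1→7; -2=+1→6*; -4=-1→4
ply 2, O at 6 | -1=-1→5*; -2=-1→4; -4=-1→2
ply 3, X at 5 | -1=-1→4; -2=+1→3*; -4=-1→1
ply 4, O at 3 | -1=-1→2*; -2=-1→1
ply 5, X at 2 | -1=-1→1; -2=+1→0*
ply 6: 0 is terminal -1 (O); from 8 depth 8

X's best at [8]: -2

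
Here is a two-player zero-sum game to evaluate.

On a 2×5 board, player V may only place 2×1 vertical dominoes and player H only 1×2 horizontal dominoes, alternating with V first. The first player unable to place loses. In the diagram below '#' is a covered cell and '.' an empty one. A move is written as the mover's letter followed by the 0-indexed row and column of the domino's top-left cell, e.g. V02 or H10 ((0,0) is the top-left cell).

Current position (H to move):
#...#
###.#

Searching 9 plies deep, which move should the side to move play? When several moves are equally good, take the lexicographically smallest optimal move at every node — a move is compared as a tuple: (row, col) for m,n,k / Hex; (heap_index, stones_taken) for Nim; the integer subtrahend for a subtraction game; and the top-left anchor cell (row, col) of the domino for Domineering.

p1 H@[#...#/###.#]: H01[###.#/###.#]-1 H02[#.###/###.#]+1*
p2 V@[#.###/###.#] terminal -1; root [#...#/###.#] d9

H's best at [#...#/###.#]: H02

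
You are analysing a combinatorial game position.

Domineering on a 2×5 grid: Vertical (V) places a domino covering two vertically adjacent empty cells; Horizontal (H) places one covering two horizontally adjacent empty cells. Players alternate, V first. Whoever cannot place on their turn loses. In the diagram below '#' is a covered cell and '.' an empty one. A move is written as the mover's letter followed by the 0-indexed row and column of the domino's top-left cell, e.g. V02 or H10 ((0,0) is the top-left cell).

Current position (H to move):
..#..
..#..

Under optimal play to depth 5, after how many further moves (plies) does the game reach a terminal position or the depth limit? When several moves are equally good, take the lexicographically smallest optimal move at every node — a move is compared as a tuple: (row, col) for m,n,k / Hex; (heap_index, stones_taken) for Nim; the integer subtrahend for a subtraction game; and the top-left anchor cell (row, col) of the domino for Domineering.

PV length from [..#../..#..]: 4 plies

[..#../..#..] H move#1: H00:-1/###../..#..*, H03:-1/..###/..#.., H10:-1/..#../###.., H13:-1/..#../..###
[###../..#..] V move#2: V03:+1/####./..##.*, V04:+1/###.#/..#.#
[####./..##.] H move#3: H10:-1/####./####.*
[####./####.] V move#4: V04:+1/#####/#####*
[#####/#####] end (terminal -1, H#5); searched ..#../..#.. to 5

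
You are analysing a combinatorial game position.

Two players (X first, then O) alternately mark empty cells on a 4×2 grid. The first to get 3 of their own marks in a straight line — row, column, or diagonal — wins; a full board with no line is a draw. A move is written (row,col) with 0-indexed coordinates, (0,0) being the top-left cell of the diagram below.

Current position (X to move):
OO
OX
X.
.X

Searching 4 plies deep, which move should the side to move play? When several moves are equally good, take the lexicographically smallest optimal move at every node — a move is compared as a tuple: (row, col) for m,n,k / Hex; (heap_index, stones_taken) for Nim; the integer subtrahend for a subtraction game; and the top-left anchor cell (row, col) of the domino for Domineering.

ply 1, X at OO/OX/X./.X | (2,1)=+1→OO/OX/XX/.X*; (3,0)=+0→OO/OX/X./XX
ply 2: OO/OX/XX/.X is terminal -1 (O); from OO/OX/X./.X depth 4

X's best at [OO/OX/X./.X]: (2,1)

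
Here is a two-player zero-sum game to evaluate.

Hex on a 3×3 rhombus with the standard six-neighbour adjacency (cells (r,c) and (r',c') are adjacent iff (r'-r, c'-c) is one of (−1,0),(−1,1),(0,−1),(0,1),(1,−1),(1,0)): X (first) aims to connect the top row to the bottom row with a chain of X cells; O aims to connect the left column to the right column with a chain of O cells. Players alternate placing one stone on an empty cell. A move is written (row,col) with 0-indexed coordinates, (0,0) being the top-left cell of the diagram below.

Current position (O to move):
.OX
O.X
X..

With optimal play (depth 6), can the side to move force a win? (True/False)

p1 O@[.OX/O.X/X..]: (0,0)[OOX/O.X/X..]-1* (1,1)[.OX/OOX/X..]-1 (2,1)[.OX/O.X/XO.]-1 (2,2)[.OX/O.X/X.O]-1
p2 X@[OOX/O.X/X..]: (1,1)[OOX/OXX/X..]+1* (2,1)[OOX/O.X/XX.]+1 (2,2)[OOX/O.X/X.X]+1
p3 O@[OOX/OXX/X..] terminal -1; root [.OX/O.X/X..] d6

O winning at [.OX/O.X/X..]: False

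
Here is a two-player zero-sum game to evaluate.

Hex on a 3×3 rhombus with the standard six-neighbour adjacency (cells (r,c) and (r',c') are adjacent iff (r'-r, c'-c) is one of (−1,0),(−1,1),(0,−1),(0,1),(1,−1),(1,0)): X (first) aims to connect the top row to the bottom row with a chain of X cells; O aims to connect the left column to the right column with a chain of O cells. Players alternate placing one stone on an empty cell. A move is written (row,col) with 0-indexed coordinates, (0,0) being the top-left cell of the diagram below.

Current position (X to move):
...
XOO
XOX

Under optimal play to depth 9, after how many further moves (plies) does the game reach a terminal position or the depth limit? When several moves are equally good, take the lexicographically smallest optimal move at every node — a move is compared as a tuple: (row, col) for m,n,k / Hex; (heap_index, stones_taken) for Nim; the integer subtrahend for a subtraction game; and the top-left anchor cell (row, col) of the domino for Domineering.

PV length from [.../XOO/XOX]: 1 ply

p1 X@[.../XOO/XOX]: (0,0)[X../XOO/XOX]+1* (0,1)[.X./XOO/XOX]+1 (0,2)[..X/XOO/XOX]+1
p2 O@[X../XOO/XOX] terminal -1; root [.../XOO/XOX] d9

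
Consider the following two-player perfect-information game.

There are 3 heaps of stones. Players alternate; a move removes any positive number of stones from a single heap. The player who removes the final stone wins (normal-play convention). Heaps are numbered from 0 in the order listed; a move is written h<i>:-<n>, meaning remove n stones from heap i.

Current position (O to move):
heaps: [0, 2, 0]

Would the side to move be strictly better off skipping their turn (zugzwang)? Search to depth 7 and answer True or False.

[(0,2,0)] O move#1: h1:-1:-1/(0,1,0), h1:-2:+1/(0,0,0)*
[(0,0,0)] end (terminal -1, X#2); searched (0,2,0) to 7
if O skipped the turn, X would face:
~ [(0,2,0)] X move#1: h1:-1:-1/(0,1,0), h1:-2:+1/(0,0,0)*
~ [(0,0,0)] end (terminal -1, O#2); searched (0,2,0) to 7
compare (O): move=+1 vs pass=-1

zugzwang((0,2,0), O) = False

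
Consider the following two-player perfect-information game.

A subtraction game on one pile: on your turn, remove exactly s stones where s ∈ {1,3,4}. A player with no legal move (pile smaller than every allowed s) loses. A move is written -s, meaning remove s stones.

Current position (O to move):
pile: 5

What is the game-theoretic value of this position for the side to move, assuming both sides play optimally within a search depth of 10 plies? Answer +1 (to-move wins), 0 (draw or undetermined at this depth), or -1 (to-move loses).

value(5, O) = +1

p1 O@[5]: -1[4]-1 -3[2]+1* -4[1]-1
p2 X@[2]: -1[1]-1*
p3 O@[1]: -1[0]+1*
p4 X@[0] terminal -1; root [5] d10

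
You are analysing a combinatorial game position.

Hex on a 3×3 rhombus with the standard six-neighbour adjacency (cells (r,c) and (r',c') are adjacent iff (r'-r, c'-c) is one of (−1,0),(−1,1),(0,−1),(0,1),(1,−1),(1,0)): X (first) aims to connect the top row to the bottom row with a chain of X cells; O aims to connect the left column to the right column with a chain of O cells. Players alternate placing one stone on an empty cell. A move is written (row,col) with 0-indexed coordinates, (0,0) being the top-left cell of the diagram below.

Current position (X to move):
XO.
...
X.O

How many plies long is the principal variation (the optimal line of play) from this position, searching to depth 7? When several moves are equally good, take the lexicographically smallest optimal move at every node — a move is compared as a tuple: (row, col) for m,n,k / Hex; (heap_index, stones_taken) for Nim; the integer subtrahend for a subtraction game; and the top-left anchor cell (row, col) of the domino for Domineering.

PV length from [XO./.../X.O]: 3 plies

ply 1, X at XO./.../X.O | (0,2)=+1→XOX/.../X.O*; (1,0)=+1→XO./X../X.O; (1,1)=+1→XO./.X./X.O; (1,2)=+1→XO./..X/X.O; (2,1)=+1→XO./.../XXO
ply 2, O at XOX/.../X.O | (1,0)=-1→XOX/O../X.O*; (1,1)=-1→XOX/.O./X.O; (1,2)=-1→XOX/..O/X.O; (2,1)=-1→XOX/.../XOO
ply 3, X at XOX/O../X.O | (1,1)=+1→XOX/OX./X.O*; (1,2)=+1→XOX/O.X/X.O; (2,1)=+1→XOX/O../XXO
ply 4: XOX/OX./X.O is terminal -1 (O); from XO./.../X.O depth 7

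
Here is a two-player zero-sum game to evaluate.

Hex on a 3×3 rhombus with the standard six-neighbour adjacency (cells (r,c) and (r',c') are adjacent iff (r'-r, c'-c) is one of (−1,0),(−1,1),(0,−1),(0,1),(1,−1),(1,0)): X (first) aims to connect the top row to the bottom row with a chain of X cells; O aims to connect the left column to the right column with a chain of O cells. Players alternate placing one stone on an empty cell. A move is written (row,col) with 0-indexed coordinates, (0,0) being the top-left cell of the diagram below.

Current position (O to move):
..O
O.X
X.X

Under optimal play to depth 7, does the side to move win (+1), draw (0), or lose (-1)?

value(..O/O.X/X.X, O) = +1

p1 O@[..O/O.X/X.X]: (0,0)[O.O/O.X/X.X]+1* (0,1)[.OO/O.X/X.X]+1 (1,1)[..O/OOX/X.X]+1 (2,1)[..O/O.X/XOX]+1
p2 X@[O.O/O.X/X.X]: (0,1)[OXO/O.X/X.X]-1* (1,1)[O.O/OXX/X.X]-1 (2,1)[O.O/O.X/XXX]-1
p3 O@[OXO/O.X/X.X]: (1,1)[OXO/OOX/X.X]+1* (2,1)[OXO/O.X/XOX]-1
p4 X@[OXO/OOX/X.X] terminal -1; root [..O/O.X/X.X] d7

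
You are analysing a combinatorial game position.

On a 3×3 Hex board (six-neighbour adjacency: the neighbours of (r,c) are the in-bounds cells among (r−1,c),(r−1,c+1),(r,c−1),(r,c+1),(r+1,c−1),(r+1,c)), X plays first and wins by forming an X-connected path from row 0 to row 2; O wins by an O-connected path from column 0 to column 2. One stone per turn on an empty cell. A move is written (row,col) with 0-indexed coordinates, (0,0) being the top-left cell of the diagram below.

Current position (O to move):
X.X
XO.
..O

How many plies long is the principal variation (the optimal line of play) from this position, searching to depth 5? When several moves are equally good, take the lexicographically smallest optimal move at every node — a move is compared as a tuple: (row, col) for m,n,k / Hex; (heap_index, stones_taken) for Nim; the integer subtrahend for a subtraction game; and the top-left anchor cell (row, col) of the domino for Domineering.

ply 1, O at X.X/XO./..O | (0,1)=-1→XOX/XO./..O; (1,2)=-1→X.X/XOO/..O; (2,0)=+1→X.X/XO./O.O*; (2,1)=-1→X.X/XO./.OO
ply 2, X at X.X/XO./O.O | (0,1)=-1→XXX/XO./O.O*; (1,2)=-1→X.X/XOX/O.O; (2,1)=-1→X.X/XO./OXO
ply 3, O at XXX/XO./O.O | (1,2)=+1→XXX/XOO/O.O*; (2,1)=+1→XXX/XO./OOO
ply 4: XXX/XOO/O.O is terminal -1 (X); from X.X/XO./..O depth 5

PV length from [X.X/XO./..O]: 3 plies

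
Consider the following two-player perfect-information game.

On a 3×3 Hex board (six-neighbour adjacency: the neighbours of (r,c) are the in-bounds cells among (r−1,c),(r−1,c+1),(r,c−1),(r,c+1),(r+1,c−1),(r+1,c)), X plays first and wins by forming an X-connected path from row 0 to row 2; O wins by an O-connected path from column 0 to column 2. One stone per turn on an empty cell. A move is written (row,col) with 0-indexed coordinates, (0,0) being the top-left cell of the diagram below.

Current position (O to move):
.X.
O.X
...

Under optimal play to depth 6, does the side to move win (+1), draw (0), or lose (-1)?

value(.X./O.X/..., O) = -1

[.X./O.X/...] O move#1: (0,0):-1/OX./O.X/...*, (0,2):-1/.XO/O.X/..., (1,1):-1/.X./OOX/..., (2,0):-1/.X./O.X/O.., (2,1):-1/.X./O.X/.O., (2,2):-1/.X./O.X/..O
[OX./O.X/...] X move#2: (0,2):+1/OXX/O.X/...*, (1,1):+1/OX./OXX/..., (2,0):+1/OX./O.X/X.., (2,1):+1/OX./O.X/.X., (2,2):+1/OX./O.X/..X
[OXX/O.X/...] O move#3: (1,1):-1/OXX/OOX/...*, (2,0):-1/OXX/O.X/O.., (2,1):-1/OXX/O.X/.O., (2,2):-1/OXX/O.X/..O
[OXX/OOX/...] X move#4: (2,0):+1/OXX/OOX/X..*, (2,1):+1/OXX/OOX/.X., (2,2):+1/OXX/OOX/..X
[OXX/OOX/X..] O move#5: (2,1):-1/OXX/OOX/XO.*, (2,2):-1/OXX/OOX/X.O
[OXX/OOX/XO.] X move#6: (2,2):+1/OXX/OOX/XOX*
[OXX/OOX/XOX] end (terminal -1, O#7); searched .X./O.X/... to 6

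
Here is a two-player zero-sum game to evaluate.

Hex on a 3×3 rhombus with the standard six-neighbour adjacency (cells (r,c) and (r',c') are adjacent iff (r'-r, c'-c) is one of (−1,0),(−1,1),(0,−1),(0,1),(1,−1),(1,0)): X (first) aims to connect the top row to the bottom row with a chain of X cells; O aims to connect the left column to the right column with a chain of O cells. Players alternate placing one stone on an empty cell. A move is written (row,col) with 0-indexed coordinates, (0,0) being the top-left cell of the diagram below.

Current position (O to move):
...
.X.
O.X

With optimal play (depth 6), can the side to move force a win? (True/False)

O winning at [.../.X./O.X]: False

[.../.X./O.X] O move#1: (0,0):-1/O../.X./O.X*, (0,1):-1/.O./.X./O.X, (0,2):-1/..O/.X./O.X, (1,0):-1/.../OX./O.X, (1,2):-1/.../.XO/O.X, (2,1):-1/.../.X./OOX
[O../.X./O.X] X move#2: (0,1):+1/OX./.X./O.X*, (0,2):+1/O.X/.X./O.X, (1,0):+1/O../XX./O.X, (1,2):+1/O../.XX/O.X, (2,1):+1/O../.X./OXX
[OX./.X./O.X] O move#3: (0,2):-1/OXO/.X./O.X*, (1,0):-1/OX./OX./O.X, (1,2):-1/OX./.XO/O.X, (2,1):-1/OX./.X./OOX
[OXO/.X./O.X] X move#4: (1,0):+1/OXO/XX./O.X*, (1,2):+1/OXO/.XX/O.X, (2,1):+1/OXO/.X./OXX
[OXO/XX./O.X] O move#5: (1,2):-1/OXO/XXO/O.X*, (2,1):-1/OXO/XX./OOX
[OXO/XXO/O.X] X move#6: (2,1):+1/OXO/XXO/OXX*
[OXO/XXO/OXX] end (terminal -1, O#7); searched .../.X./O.X to 6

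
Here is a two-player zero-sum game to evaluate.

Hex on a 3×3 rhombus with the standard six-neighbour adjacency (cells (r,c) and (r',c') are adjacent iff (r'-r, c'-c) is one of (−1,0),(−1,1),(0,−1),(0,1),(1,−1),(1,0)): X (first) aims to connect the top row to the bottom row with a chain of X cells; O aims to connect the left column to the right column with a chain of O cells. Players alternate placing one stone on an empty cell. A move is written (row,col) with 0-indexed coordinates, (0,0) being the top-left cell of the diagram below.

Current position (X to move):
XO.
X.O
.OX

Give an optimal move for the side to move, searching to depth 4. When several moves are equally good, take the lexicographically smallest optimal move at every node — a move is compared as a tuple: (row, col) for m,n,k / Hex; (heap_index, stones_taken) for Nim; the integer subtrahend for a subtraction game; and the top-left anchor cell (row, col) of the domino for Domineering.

X's best at [XO./X.O/.OX]: (2,0)

ply 1, X at XO./X.O/.OX | (0,2)=-1→XOX/X.O/.OX; (1,1)=-1→XO./XXO/.OX; (2,0)=+1→XO./X.O/XOX*
ply 2: XO./X.O/XOX is terminal -1 (O); from XO./X.O/.OX depth 4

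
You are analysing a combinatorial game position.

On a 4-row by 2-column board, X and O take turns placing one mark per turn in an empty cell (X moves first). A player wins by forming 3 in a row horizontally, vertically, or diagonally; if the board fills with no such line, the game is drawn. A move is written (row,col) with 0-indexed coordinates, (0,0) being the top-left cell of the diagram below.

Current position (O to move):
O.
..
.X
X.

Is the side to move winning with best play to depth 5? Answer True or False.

O winning at [O./../.X/X.]: False

ply 1, O at O./../.X/X. | (0,1)=+0→OO/../.X/X.*; (1,0)=+0→O./O./.X/X.; (1,1)=+0→O./.O/.X/X.; (2,0)=+0→O./../OX/X.; (3,1)=+0→O./../.X/XO
ply 2, X at OO/../.X/X. | (1,0)=+0→OO/X./.X/X.*; (1,1)=+0→OO/.X/.X/X.; (2,0)=+0→OO/../XX/X.; (3,1)=+0→OO/../.X/XX
ply 3, O at OO/X./.X/X. | (1,1)=-1→OO/XO/.X/X.; (2,0)=+0→OO/X./OX/X.*; (3,1)=-1→OO/X./.X/XO
ply 4, X at OO/X./OX/X. | (1,1)=+0→OO/XX/OX/X.*; (3,1)=+0→OO/X./OX/XX
ply 5, O at OO/XX/OX/X. | (3,1)=+0→OO/XX/OX/XO*
ply 6: OO/XX/OX/XO is terminal +0 (X); from O./../.X/X. depth 5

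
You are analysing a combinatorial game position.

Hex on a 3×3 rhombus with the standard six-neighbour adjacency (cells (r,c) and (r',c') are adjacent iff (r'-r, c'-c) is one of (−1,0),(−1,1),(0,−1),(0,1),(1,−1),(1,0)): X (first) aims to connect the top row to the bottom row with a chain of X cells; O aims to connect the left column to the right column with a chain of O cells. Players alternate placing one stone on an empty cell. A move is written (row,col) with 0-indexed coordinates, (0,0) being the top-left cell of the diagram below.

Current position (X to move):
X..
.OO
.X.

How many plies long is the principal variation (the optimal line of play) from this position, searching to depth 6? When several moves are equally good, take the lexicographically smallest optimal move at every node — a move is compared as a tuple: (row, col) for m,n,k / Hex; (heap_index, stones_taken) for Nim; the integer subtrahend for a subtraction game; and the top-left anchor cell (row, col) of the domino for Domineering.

[X../.OO/.X.] X move#1: (0,1):-1/XX./.OO/.X.*, (0,2):-1/X.X/.OO/.X., (1,0):-1/X../XOO/.X., (2,0):-1/X../.OO/XX., (2,2):-1/X../.OO/.XX
[XX./.OO/.X.] O move#2: (0,2):+1/XXO/.OO/.X.*, (1,0):+1/XX./OOO/.X., (2,0):+1/XX./.OO/OX., (2,2):+1/XX./.OO/.XO
[XXO/.OO/.X.] X move#3: (1,0):-1/XXO/XOO/.X.*, (2,0):-1/XXO/.OO/XX., (2,2):-1/XXO/.OO/.XX
[XXO/XOO/.X.] O move#4: (2,0):+1/XXO/XOO/OX.*, (2,2):-1/XXO/XOO/.XO
[XXO/XOO/OX.] end (terminal -1, X#5); searched X../.OO/.X. to 6

PV length from [X../.OO/.X.]: 4 plies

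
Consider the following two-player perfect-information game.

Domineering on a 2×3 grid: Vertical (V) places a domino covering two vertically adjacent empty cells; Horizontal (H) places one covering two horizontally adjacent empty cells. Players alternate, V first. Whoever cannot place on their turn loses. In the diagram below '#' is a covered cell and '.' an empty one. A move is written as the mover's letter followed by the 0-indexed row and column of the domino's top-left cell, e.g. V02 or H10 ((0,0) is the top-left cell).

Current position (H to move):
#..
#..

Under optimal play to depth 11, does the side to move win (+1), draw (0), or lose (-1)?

value(#../#.., H) = +1

p1 H@[#../#..]: H01[###/#..]+1* H11[#../###]+1
p2 V@[###/#..] terminal -1; root [#../#..] d11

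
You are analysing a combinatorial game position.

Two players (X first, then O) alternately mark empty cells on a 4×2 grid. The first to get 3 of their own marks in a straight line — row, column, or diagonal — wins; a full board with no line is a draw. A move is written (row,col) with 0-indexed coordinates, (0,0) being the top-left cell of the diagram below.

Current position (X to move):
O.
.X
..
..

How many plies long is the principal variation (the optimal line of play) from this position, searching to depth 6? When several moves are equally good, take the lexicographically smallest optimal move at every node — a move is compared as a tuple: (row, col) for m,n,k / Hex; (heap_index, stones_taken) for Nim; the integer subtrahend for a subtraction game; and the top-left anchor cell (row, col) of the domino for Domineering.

PV length from [O./.X/../..]: 3 plies

p1 X@[O./.X/../..]: (0,1)[OX/.X/../..]+0 (1,0)[O./XX/../..]+0 (2,0)[O./.X/X./..]+0 (2,1)[O./.X/.X/..]+1* (3,0)[O./.X/../X.]+0 (3,1)[O./.X/../.X]+0
p2 O@[O./.X/.X/..]: (0,1)[OO/.X/.X/..]-1* (1,0)[O./OX/.X/..]-1 (2,0)[O./.X/OX/..]-1 (3,0)[O./.X/.X/O.]-1 (3,1)[O./.X/.X/.O]-1
p3 X@[OO/.X/.X/..]: (1,0)[OO/XX/.X/..]+0 (2,0)[OO/.X/XX/..]+0 (3,0)[OO/.X/.X/X.]+0 (3,1)[OO/.X/.X/.X]+1*
p4 O@[OO/.X/.X/.X] terminal -1; root [O./.X/../..] d6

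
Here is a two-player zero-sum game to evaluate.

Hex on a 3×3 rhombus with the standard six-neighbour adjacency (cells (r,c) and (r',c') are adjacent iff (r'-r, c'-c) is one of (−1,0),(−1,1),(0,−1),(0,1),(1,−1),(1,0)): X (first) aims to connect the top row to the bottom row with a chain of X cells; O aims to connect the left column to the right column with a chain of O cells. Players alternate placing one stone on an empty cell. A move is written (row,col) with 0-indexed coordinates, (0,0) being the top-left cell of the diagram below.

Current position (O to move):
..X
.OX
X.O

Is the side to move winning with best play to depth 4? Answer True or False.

O winning at [..X/.OX/X.O]: False

[..X/.OX/X.O] O move#1: (0,0):-1/O.X/.OX/X.O*, (0,1):-1/.OX/.OX/X.O, (1,0):-1/..X/OOX/X.O, (2,1):-1/..X/.OX/XOO
[O.X/.OX/X.O] X move#2: (0,1):+1/OXX/.OX/X.O*, (1,0):+1/O.X/XOX/X.O, (2,1):+1/O.X/.OX/XXO
[OXX/.OX/X.O] O move#3: (1,0):-1/OXX/OOX/X.O*, (2,1):-1/OXX/.OX/XOO
[OXX/OOX/X.O] X move#4: (2,1):+1/OXX/OOX/XXO*
[OXX/OOX/XXO] end (terminal -1, O#5); searched ..X/.OX/X.O to 4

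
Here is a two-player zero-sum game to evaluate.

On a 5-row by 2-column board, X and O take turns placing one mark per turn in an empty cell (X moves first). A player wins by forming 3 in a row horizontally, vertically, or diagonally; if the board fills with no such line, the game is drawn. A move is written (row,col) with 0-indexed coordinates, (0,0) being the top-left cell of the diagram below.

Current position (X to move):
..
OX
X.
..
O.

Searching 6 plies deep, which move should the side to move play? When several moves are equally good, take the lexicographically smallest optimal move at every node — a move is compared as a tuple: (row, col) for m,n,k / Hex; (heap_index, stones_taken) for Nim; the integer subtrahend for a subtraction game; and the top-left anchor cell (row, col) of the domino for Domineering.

p1 X@[../OX/X./../O.]: (0,0)[X./OX/X./../O.]+0 (0,1)[.X/OX/X./../O.]+0 (2,1)[../OX/XX/../O.]+1* (3,0)[../OX/X./X./O.]+0 (3,1)[../OX/X./.X/O.]+0 (4,1)[../OX/X./../OX]+0
p2 O@[../OX/XX/../O.]: (0,0)[O./OX/XX/../O.]-1* (0,1)[.O/OX/XX/../O.]-1 (3,0)[../OX/XX/O./O.]-1 (3,1)[../OX/XX/.O/O.]-1 (4,1)[../OX/XX/../OO]-1
p3 X@[O./OX/XX/../O.]: (0,1)[OX/OX/XX/../O.]+1* (3,0)[O./OX/XX/X./O.]+1 (3,1)[O./OX/XX/.X/O.]+1 (4,1)[O./OX/XX/../OX]+1
p4 O@[OX/OX/XX/../O.] terminal -1; root [../OX/X./../O.] d6

X's best at [../OX/X./../O.]: (2,1)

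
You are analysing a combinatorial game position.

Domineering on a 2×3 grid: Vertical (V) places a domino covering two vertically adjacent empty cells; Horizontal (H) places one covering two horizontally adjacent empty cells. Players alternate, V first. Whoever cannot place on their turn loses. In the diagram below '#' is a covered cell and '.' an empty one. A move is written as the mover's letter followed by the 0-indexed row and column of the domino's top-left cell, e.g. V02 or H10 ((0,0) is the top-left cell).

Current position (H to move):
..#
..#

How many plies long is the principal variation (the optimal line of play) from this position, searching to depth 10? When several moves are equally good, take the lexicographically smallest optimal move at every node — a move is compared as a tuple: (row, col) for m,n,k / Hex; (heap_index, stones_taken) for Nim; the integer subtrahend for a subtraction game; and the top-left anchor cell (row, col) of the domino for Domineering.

ply 1, H at ..#/..# | H00=+1→###/..#*; H10=+1→..#/###
ply 2: ###/..# is terminal -1 (V); from ..#/..# depth 10

PV length from [..#/..#]: 1 ply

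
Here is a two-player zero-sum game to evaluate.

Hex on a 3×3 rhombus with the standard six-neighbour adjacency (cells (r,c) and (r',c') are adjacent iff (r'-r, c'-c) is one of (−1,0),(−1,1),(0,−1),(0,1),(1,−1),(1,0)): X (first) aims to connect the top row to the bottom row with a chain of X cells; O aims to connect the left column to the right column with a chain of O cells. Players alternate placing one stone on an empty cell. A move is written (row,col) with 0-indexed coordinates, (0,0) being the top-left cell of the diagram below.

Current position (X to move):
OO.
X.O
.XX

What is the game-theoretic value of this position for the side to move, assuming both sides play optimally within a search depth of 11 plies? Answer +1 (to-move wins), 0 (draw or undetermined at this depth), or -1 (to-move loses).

value(OO./X.O/.XX, X) = -1

p1 X@[OO./X.O/.XX]: (0,2)[OOX/X.O/.XX]-1* (1,1)[OO./XXO/.XX]-1 (2,0)[OO./X.O/XXX]-1
p2 O@[OOX/X.O/.XX]: (1,1)[OOX/XOO/.XX]+1* (2,0)[OOX/X.O/OXX]-1
p3 X@[OOX/XOO/.XX] terminal -1; root [OO./X.O/.XX] d11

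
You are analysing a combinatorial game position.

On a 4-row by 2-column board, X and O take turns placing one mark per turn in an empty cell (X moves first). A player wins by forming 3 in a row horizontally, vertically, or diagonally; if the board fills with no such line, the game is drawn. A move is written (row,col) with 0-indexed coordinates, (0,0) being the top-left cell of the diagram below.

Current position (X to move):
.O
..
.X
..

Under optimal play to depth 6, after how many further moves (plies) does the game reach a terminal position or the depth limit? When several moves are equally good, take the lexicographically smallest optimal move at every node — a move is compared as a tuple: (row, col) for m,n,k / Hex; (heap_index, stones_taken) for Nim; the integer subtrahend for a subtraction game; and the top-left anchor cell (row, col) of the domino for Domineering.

PV length from [.O/../.X/..]: 6 plies

p1 X@[.O/../.X/..]: (0,0)[XO/../.X/..]+0* (1,0)[.O/X./.X/..]+0 (1,1)[.O/.X/.X/..]+0 (2,0)[.O/../XX/..]+0 (3,0)[.O/../.X/X.]+0 (3,1)[.O/../.X/.X]+0
p2 O@[XO/../.X/..]: (1,0)[XO/O./.X/..]+0* (1,1)[XO/.O/.X/..]+0 (2,0)[XO/../OX/..]+0 (3,0)[XO/../.X/O.]+0 (3,1)[XO/../.X/.O]+0
p3 X@[XO/O./.X/..]: (1,1)[XO/OX/.X/..]+0* (2,0)[XO/O./XX/..]+0 (3,0)[XO/O./.X/X.]+0 (3,1)[XO/O./.X/.X]+0
p4 O@[XO/OX/.X/..]: (2,0)[XO/OX/OX/..]-1 (3,0)[XO/OX/.X/O.]-1 (3,1)[XO/OX/.X/.O]+0*
p5 X@[XO/OX/.X/.O]: (2,0)[XO/OX/XX/.O]+0* (3,0)[XO/OX/.X/XO]+0
p6 O@[XO/OX/XX/.O]: (3,0)[XO/OX/XX/OO]+0*
p7 X@[XO/OX/XX/OO] terminal +0; root [.O/../.X/..] d6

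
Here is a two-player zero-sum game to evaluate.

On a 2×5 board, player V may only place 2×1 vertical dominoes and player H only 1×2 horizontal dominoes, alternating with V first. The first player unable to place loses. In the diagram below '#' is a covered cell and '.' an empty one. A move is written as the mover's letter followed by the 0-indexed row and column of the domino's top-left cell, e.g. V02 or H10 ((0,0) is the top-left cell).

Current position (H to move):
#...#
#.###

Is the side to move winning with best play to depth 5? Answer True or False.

H winning at [#...#/#.###]: True

p1 H@[#...#/#.###]: H01[###.#/#.###]+1* H02[#.###/#.###]-1
p2 V@[###.#/#.###] terminal -1; root [#...#/#.###] d5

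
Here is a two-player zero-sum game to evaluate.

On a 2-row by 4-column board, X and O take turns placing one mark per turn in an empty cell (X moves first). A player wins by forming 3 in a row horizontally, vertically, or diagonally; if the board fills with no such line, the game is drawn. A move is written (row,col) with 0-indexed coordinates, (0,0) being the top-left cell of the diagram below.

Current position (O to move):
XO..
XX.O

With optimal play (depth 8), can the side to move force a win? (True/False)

[XO../XX.O] O move#1: (0,2):-1/XOO./XX.O, (0,3):-1/XO.O/XX.O, (1,2):+0/XO../XXOO*
[XO../XXOO] X move#2: (0,2):+0/XOX./XXOO*, (0,3):+0/XO.X/XXOO
[XOX./XXOO] O move#3: (0,3):+0/XOXO/XXOO*
[XOXO/XXOO] end (terminal +0, X#4); searched XO../XX.O to 8

O winning at [XO../XX.O]: False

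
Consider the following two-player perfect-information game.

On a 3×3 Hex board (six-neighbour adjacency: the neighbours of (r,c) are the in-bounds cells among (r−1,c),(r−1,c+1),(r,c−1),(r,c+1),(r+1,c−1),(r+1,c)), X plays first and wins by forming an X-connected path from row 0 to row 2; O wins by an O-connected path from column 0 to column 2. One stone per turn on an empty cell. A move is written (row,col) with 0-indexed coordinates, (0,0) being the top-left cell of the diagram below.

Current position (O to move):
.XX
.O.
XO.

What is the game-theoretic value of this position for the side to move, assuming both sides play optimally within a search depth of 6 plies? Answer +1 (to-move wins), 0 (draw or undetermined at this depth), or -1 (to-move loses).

[.XX/.O./XO.] O move#1: (0,0):-1/OXX/.O./XO., (1,0):+1/.XX/OO./XO.*, (1,2):-1/.XX/.OO/XO., (2,2):-1/.XX/.O./XOO
[.XX/OO./XO.] X move#2: (0,0):-1/XXX/OO./XO.*, (1,2):-1/.XX/OOX/XO., (2,2):-1/.XX/OO./XOX
[XXX/OO./XO.] O move#3: (1,2):+1/XXX/OOO/XO.*, (2,2):+1/XXX/OO./XOO
[XXX/OOO/XO.] end (terminal -1, X#4); searched .XX/.O./XO. to 6

value(.XX/.O./XO., O) = +1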